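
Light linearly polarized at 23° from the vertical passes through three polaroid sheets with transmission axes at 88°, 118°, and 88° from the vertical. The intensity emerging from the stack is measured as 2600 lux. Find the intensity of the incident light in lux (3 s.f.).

I₁ = I₀ cos²(88° − 23°) = I₀ cos²(65°) = 0.1786 I₀.
I₂ = I₁ cos²(118° − 88°) = 0.1786 I₀ · cos²(30°) = 0.134 I₀.
I₃ = I₂ cos²(88° − 118°) = 0.134 I₀ · cos²(30°) = 0.1005 I₀.
So 2600 lux = 0.1005 I₀, giving I₀ = 2600/0.1005 = 2.588e+04 lux.

I₀ ≈ 2.59e4 lux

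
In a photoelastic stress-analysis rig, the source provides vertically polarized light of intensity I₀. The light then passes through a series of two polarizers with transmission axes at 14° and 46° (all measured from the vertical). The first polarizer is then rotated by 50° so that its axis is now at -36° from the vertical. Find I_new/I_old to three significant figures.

Before rotation:
By Malus's law, I₁ = I₀ cos²(14° − 0°) = I₀ cos²(14°) = 0.9415 I₀.
I₂ = I₁ cos²(46° − 14°) = 0.9415 I₀ · cos²(32°) = 0.6771 I₀.
After rotation:
I₁ = I₀ cos²(-36° − 0°) = I₀ cos²(36°) = 0.6545 I₀.
I₂ = I₁ cos²(46° + 36°) = 0.6545 I₀ · cos²(82°) = 0.01268 I₀.
Ratio = 0.01268 / 0.6771 = 0.01872.

I_new/I_old ≈ 0.0187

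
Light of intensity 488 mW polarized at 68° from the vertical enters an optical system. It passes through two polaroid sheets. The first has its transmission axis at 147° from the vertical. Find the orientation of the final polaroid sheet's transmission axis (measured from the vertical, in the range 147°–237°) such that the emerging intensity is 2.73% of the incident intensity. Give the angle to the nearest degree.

θ ≈ 177°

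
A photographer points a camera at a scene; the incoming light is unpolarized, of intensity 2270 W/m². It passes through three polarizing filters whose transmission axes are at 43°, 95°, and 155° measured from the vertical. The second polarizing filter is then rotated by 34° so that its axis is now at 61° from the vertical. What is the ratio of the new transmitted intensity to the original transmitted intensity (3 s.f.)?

I_new/I_old ≈ 0.0464

Before rotation:
Unpolarized light through the first polarizer → I₁ = ½ I₀, now polarized at 43°.
I₂ = I₁ cos²(95° − 43°) = 0.5 I₀ · cos²(52°) = 0.1895 I₀.
I₃ = I₂ cos²(155° − 95°) = 0.1895 I₀ · cos²(60°) = 0.04738 I₀.
After rotation:
Unpolarized light through the first polarizer → I₁ = ½ I₀, now polarized at 43°.
I₂ = I₁ cos²(61° − 43°) = 0.5 I₀ · cos²(18°) = 0.4523 I₀.
Angle between axes 2 and 3: 86°. I₃ = 0.4523 I₀ · cos²(86°) = 0.002201 I₀.
Ratio = 0.002201 / 0.04738 = 0.04645.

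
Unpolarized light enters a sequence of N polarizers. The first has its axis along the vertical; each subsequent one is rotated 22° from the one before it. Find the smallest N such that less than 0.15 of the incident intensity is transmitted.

N = 9

First polarizer halves the unpolarized light: factor 1/2.
Each further stage multiplies by cos²(22°) = 0.8597.
After N polarizers: T = 0.5·0.8597^(N−1). Require T < 0.15 ⇒ N−1 > ln(0.15/0.5)/ln(0.8597) = 7.96, so N−1 ≥ 8 and N = 9.
Check: N=9 gives T = 0.1492 < 0.15; N=8 gives T = 0.1735.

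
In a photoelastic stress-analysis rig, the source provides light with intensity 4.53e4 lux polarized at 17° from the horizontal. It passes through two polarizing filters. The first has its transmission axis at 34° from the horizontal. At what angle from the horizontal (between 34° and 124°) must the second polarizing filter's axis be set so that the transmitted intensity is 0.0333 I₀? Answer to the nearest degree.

By Malus's law, I₁ = I₀ cos²(34° − 17°) = I₀ cos²(17°) = 0.9145 I₀.
Need I₂/I₀ = 0.0333, so cos²(θ − 34°) = 0.0333 / 0.9145 = 0.03641.
θ − 34° = arccos(√0.03641) = 79.0°, giving θ ≈ 34 + 79.0 = 113.0°.

θ ≈ 113°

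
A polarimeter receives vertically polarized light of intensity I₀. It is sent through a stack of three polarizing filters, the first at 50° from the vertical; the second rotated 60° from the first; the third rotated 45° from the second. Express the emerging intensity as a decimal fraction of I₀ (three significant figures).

≈ 0.0516 I₀

By Malus's law, I₁ = I₀ cos²(50° − 0°) = I₀ cos²(50°) = 0.4132 I₀.
I₂ = I₁ cos²(60°) = 0.4132 · 0.25 I₀ = 0.1033 I₀.
I₃ = I₂ cos²(45°) = 0.1033 · 0.5 I₀ = 0.05165 I₀.
Transmitted fraction = 0.05165.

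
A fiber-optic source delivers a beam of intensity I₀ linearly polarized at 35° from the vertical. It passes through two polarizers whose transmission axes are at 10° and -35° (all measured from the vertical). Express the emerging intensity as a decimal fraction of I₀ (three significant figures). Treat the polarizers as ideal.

I₁ = I₀ cos²(10° − 35°) = I₀ cos²(25°) = 0.8214 I₀.
I₂ = I₁ cos²(-35° − 10°) = 0.8214 I₀ · cos²(45°) = 0.4107 I₀.
Transmitted fraction = 0.4107.

≈ 0.411 I₀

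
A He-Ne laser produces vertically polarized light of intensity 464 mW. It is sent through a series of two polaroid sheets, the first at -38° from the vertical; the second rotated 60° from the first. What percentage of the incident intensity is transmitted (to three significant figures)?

I₁ = 464 mW · cos²(38°) = 288.1 mW.
I₂ = I₁ · cos²(60°) = 288.1 · 0.25 = 72.03 mW.
That is 15.52% of the incident intensity.

≈ 15.5%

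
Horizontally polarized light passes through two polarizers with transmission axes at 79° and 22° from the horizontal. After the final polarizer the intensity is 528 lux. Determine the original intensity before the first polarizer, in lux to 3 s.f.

I₀ ≈ 4.89e4 lux

I₁ = I₀ cos²(79° − 0°) = I₀ cos²(79°) = 0.03641 I₀.
I₂ = I₁ cos²(22° − 79°) = 0.03641 I₀ · cos²(57°) = 0.0108 I₀.
So 528 lux = 0.0108 I₀, giving I₀ = 528/0.0108 = 4.889e+04 lux.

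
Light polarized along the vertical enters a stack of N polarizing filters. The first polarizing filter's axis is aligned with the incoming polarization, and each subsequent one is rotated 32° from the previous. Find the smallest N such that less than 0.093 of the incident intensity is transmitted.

First polarizer is aligned with the polarization: full transmission.
Each further stage multiplies by cos²(32°) = 0.7192.
After N polarizers: T = 0.7192^(N−1). Require T < 0.093 ⇒ N−1 > ln(0.093)/ln(0.7192) = 7.21, so N−1 ≥ 8 and N = 9.
Check: N=9 gives T = 0.07157 < 0.093; N=8 gives T = 0.09951.

N = 9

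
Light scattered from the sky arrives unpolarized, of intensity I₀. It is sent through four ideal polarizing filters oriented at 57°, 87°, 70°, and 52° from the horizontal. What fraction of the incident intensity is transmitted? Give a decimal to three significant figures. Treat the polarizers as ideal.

≈ 0.310 I₀

Unpolarized light through the first polarizer → I₁ = ½ I₀, now polarized at 57°.
I₂ = I₁ cos²(87° − 57°) = 0.5 I₀ · cos²(30°) = 0.375 I₀.
I₃ = I₂ cos²(70° − 87°) = 0.375 I₀ · cos²(17°) = 0.3429 I₀.
I₄ = I₃ cos²(52° − 70°) = 0.3429 I₀ · cos²(18°) = 0.3102 I₀.
Transmitted fraction = 0.3102.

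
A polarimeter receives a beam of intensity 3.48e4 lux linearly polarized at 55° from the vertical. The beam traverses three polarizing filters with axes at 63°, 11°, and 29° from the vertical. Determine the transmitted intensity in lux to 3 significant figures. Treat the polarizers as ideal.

I ≈ 1.17e4 lux

By Malus's law, I₁ = 3.48e4 lux · cos²(8°) = 3.413e+04 lux.
I₂ = I₁ · cos²(52°) = 3.413e+04 · 0.379 = 1.294e+04 lux.
I₃ = I₂ · cos²(18°) = 1.294e+04 · 0.9045 = 1.17e+04 lux.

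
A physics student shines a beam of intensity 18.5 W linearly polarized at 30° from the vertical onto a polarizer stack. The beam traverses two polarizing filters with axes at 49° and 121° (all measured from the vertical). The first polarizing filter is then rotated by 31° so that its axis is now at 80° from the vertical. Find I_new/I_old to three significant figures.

I_new/I_old ≈ 2.76

Before rotation:
By Malus's law, I₁ = I₀ cos²(49° − 30°) = I₀ cos²(19°) = 0.894 I₀.
I₂ = I₁ cos²(121° − 49°) = 0.894 I₀ · cos²(72°) = 0.08537 I₀.
After rotation:
I₁ = I₀ cos²(80° − 30°) = I₀ cos²(50°) = 0.4132 I₀.
I₂ = I₁ cos²(121° − 80°) = 0.4132 I₀ · cos²(41°) = 0.2353 I₀.
Ratio = 0.2353 / 0.08537 = 2.757.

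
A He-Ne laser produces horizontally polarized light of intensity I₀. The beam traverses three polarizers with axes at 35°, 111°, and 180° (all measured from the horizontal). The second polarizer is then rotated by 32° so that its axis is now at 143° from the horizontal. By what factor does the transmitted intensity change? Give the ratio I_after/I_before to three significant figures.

Before rotation:
By Malus's law, I₁ = I₀ cos²(35° − 0°) = I₀ cos²(35°) = 0.671 I₀.
I₂ = I₁ cos²(111° − 35°) = 0.671 I₀ · cos²(76°) = 0.03927 I₀.
I₃ = I₂ cos²(180° − 111°) = 0.03927 I₀ · cos²(69°) = 0.005044 I₀.
After rotation:
I₁ = I₀ cos²(35° − 0°) = I₀ cos²(35°) = 0.671 I₀.
Angle between axes 1 and 2: 72°. I₂ = 0.671 I₀ · cos²(72°) = 0.06408 I₀.
I₃ = I₂ cos²(180° − 143°) = 0.06408 I₀ · cos²(37°) = 0.04087 I₀.
Ratio = 0.04087 / 0.005044 = 8.103.

I_new/I_old ≈ 8.10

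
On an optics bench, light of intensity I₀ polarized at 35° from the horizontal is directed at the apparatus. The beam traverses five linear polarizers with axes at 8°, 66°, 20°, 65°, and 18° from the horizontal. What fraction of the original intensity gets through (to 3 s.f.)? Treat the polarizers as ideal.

By Malus's law, I₁ = I₀ cos²(8° − 35°) = I₀ cos²(27°) = 0.7939 I₀.
I₂ = I₁ cos²(66° − 8°) = 0.7939 I₀ · cos²(58°) = 0.2229 I₀.
I₃ = I₂ cos²(20° − 66°) = 0.2229 I₀ · cos²(46°) = 0.1076 I₀.
I₄ = I₃ cos²(65° − 20°) = 0.1076 I₀ · cos²(45°) = 0.05379 I₀.
I₅ = I₄ cos²(18° − 65°) = 0.05379 I₀ · cos²(47°) = 0.02502 I₀.
Transmitted fraction = 0.02502.

≈ 0.0250 I₀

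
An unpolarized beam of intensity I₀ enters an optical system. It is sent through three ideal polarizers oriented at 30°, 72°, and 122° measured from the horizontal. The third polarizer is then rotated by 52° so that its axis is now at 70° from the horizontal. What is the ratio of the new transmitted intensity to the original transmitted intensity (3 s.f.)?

Before rotation:
Unpolarized light through the first polarizer → I₁ = ½ I₀, now polarized at 30°.
I₂ = I₁ cos²(72° − 30°) = 0.5 I₀ · cos²(42°) = 0.2761 I₀.
I₃ = I₂ cos²(122° − 72°) = 0.2761 I₀ · cos²(50°) = 0.1141 I₀.
After rotation:
Unpolarized light through the first polarizer → I₁ = ½ I₀, now polarized at 30°.
I₂ = I₁ cos²(72° − 30°) = 0.5 I₀ · cos²(42°) = 0.2761 I₀.
I₃ = I₂ cos²(70° − 72°) = 0.2761 I₀ · cos²(2°) = 0.2758 I₀.
Ratio = 0.2758 / 0.1141 = 2.417.

I_new/I_old ≈ 2.42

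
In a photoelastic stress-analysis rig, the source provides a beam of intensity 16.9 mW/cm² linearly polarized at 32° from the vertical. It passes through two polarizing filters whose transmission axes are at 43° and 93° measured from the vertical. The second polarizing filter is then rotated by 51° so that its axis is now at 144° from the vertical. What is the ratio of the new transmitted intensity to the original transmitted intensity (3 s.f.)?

Before rotation:
By Malus's law, I₁ = I₀ cos²(43° − 32°) = I₀ cos²(11°) = 0.9636 I₀.
I₂ = I₁ cos²(93° − 43°) = 0.9636 I₀ · cos²(50°) = 0.3981 I₀.
After rotation:
I₁ = I₀ cos²(43° − 32°) = I₀ cos²(11°) = 0.9636 I₀.
Angle between axes 1 and 2: 79°. I₂ = 0.9636 I₀ · cos²(79°) = 0.03508 I₀.
Ratio = 0.03508 / 0.3981 = 0.08812.

I_new/I_old ≈ 0.0881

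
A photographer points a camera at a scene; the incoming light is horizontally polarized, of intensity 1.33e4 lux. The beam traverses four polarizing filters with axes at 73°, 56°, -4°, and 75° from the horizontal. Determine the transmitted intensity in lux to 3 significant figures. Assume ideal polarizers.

I ≈ 9.46 lux

I₁ = 1.33e4 lux · cos²(73°) = 1137 lux.
I₂ = I₁ · cos²(17°) = 1137 · 0.9145 = 1040 lux.
I₃ = I₂ · cos²(60°) = 1040 · 0.25 = 259.9 lux.
I₄ = I₃ · cos²(79°) = 259.9 · 0.03641 = 9.464 lux.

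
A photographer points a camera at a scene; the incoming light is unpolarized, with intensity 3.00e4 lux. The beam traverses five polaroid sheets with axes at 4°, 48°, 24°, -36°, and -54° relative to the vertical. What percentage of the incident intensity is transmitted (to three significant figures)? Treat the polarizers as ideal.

≈ 4.88%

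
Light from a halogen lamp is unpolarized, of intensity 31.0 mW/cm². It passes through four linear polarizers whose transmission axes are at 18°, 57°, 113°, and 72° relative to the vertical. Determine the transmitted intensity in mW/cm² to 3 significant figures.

Unpolarized light through the first polarizer → I₁ = 31.0 mW/cm²/2 = 15.5 mW/cm², polarized at 18°.
I₂ = I₁ · cos²(39°) = 15.5 · 0.604 = 9.361 mW/cm².
I₃ = I₂ · cos²(56°) = 9.361 · 0.3127 = 2.927 mW/cm².
I₄ = I₃ · cos²(41°) = 2.927 · 0.5696 = 1.667 mW/cm².

I ≈ 1.67 mW/cm²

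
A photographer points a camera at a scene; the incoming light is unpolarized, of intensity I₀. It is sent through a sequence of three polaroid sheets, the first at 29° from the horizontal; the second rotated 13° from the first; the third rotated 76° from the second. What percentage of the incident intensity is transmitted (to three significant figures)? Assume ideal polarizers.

≈ 2.78%

Unpolarized light through the first polarizer → I₁ = ½ I₀, now polarized at 29°.
I₂ = I₁ cos²(13°) = 0.5 · 0.9494 I₀ = 0.4747 I₀.
I₃ = I₂ cos²(76°) = 0.4747 · 0.05853 I₀ = 0.02778 I₀.
That is 2.778% of the incident intensity.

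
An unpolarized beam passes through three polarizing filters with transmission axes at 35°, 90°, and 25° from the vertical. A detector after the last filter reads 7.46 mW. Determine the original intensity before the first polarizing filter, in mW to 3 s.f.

I₀ ≈ 254 mW

Unpolarized light through the first polarizer → I₁ = ½ I₀, now polarized at 35°.
I₂ = I₁ cos²(90° − 35°) = 0.5 I₀ · cos²(55°) = 0.1645 I₀.
I₃ = I₂ cos²(25° − 90°) = 0.1645 I₀ · cos²(65°) = 0.02938 I₀.
So 7.46 mW = 0.02938 I₀, giving I₀ = 7.46/0.02938 = 253.9 mW.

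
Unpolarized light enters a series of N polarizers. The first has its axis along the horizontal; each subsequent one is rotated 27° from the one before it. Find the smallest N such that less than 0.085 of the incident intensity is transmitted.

First polarizer halves the unpolarized light: factor 1/2.
Each further stage multiplies by cos²(27°) = 0.7939.
After N polarizers: T = 0.5·0.7939^(N−1). Require T < 0.085 ⇒ N−1 > ln(0.085/0.5)/ln(0.7939) = 7.68, so N−1 ≥ 8 and N = 9.
Check: N=9 gives T = 0.0789 < 0.085; N=8 gives T = 0.09938.

N = 9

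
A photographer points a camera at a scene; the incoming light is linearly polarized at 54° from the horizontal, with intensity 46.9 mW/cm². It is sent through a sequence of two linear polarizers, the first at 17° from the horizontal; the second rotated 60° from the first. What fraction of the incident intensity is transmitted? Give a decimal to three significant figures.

I/I₀ ≈ 0.159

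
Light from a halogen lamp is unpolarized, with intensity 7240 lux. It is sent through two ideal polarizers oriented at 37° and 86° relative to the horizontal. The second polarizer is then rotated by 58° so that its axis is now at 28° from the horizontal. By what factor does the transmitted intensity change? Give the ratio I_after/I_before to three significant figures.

I_new/I_old ≈ 2.27

Before rotation:
Unpolarized light through the first polarizer → I₁ = ½ I₀, now polarized at 37°.
I₂ = I₁ cos²(86° − 37°) = 0.5 I₀ · cos²(49°) = 0.2152 I₀.
After rotation:
Unpolarized light through the first polarizer → I₁ = ½ I₀, now polarized at 37°.
I₂ = I₁ cos²(28° − 37°) = 0.5 I₀ · cos²(9°) = 0.4878 I₀.
Ratio = 0.4878 / 0.2152 = 2.266.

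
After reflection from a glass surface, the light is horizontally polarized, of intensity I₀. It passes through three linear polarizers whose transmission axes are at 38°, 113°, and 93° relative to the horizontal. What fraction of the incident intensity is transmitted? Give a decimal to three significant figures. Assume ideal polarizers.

I₁ = I₀ cos²(38° − 0°) = I₀ cos²(38°) = 0.621 I₀.
I₂ = I₁ cos²(113° − 38°) = 0.621 I₀ · cos²(75°) = 0.0416 I₀.
I₃ = I₂ cos²(93° − 113°) = 0.0416 I₀ · cos²(20°) = 0.03673 I₀.
Transmitted fraction = 0.03673.

≈ 0.0367 I₀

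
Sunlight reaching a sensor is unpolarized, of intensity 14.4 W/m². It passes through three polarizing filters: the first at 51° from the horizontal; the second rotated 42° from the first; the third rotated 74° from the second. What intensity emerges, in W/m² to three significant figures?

I ≈ 0.302 W/m²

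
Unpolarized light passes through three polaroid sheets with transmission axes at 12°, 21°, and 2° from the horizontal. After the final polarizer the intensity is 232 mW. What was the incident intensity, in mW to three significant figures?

Unpolarized light through the first polarizer → I₁ = ½ I₀, now polarized at 12°.
I₂ = I₁ cos²(21° − 12°) = 0.5 I₀ · cos²(9°) = 0.4878 I₀.
I₃ = I₂ cos²(2° − 21°) = 0.4878 I₀ · cos²(19°) = 0.4361 I₀.
So 232 mW = 0.4361 I₀, giving I₀ = 232/0.4361 = 532 mW.

I₀ ≈ 532 mW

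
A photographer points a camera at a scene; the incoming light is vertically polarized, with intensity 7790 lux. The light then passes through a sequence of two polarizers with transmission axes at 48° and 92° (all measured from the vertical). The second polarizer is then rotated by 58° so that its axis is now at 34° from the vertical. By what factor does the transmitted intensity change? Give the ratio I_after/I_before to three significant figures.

I_new/I_old ≈ 1.82

Before rotation:
I₁ = I₀ cos²(48° − 0°) = I₀ cos²(48°) = 0.4477 I₀.
I₂ = I₁ cos²(92° − 48°) = 0.4477 I₀ · cos²(44°) = 0.2317 I₀.
After rotation:
I₁ = I₀ cos²(48° − 0°) = I₀ cos²(48°) = 0.4477 I₀.
I₂ = I₁ cos²(34° − 48°) = 0.4477 I₀ · cos²(14°) = 0.4215 I₀.
Ratio = 0.4215 / 0.2317 = 1.819.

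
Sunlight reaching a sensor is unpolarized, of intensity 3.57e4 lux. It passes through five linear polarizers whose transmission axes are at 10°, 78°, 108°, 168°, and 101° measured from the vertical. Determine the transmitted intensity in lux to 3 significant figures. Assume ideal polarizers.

I ≈ 71.7 lux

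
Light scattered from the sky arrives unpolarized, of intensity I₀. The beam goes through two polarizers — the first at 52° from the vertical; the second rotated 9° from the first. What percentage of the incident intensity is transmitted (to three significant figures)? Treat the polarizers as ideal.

≈ 48.8%

Unpolarized light through the first polarizer → I₁ = ½ I₀, now polarized at 52°.
I₂ = I₁ cos²(9°) = 0.5 · 0.9755 I₀ = 0.4878 I₀.
That is 48.78% of the incident intensity.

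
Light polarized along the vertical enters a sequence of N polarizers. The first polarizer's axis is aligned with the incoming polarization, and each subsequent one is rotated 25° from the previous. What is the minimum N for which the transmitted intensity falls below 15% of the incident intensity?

N = 11

First polarizer is aligned with the polarization: full transmission.
Each further stage multiplies by cos²(25°) = 0.8214.
After N polarizers: T = 0.8214^(N−1). Require T < 0.15 ⇒ N−1 > ln(0.15)/ln(0.8214) = 9.64, so N−1 ≥ 10 and N = 11.
Check: N=11 gives T = 0.1398 < 0.15; N=10 gives T = 0.1702.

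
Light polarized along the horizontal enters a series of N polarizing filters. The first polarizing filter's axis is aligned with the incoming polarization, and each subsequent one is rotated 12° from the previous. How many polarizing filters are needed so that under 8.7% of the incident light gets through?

First polarizer is aligned with the polarization: full transmission.
Each further stage multiplies by cos²(12°) = 0.9568.
After N polarizers: T = 0.9568^(N−1). Require T < 0.087 ⇒ N−1 > ln(0.087)/ln(0.9568) = 55.26, so N−1 ≥ 56 and N = 57.
Check: N=57 gives T = 0.0842 < 0.087; N=56 gives T = 0.088.

N = 57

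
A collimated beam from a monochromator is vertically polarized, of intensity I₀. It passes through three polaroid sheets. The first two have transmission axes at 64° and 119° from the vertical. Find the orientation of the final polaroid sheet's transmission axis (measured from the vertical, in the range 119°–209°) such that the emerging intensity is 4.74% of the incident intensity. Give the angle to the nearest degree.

By Malus's law, I₁ = I₀ cos²(64° − 0°) = I₀ cos²(64°) = 0.1922 I₀.
I₂ = I₁ cos²(119° − 64°) = 0.1922 I₀ · cos²(55°) = 0.06322 I₀.
Need I₃/I₀ = 0.0474, so cos²(θ − 119°) = 0.0474 / 0.06322 = 0.7497.
θ − 119° = arccos(√0.7497) = 30.0°, giving θ ≈ 119 + 30.0 = 149.0°.

θ ≈ 149°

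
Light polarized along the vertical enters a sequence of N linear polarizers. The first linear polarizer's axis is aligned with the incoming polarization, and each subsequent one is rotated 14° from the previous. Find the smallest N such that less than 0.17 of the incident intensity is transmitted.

N = 31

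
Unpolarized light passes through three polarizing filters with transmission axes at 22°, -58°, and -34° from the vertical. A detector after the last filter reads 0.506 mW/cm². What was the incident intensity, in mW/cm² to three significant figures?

I₀ ≈ 40.2 mW/cm²

Unpolarized light through the first polarizer → I₁ = ½ I₀, now polarized at 22°.
I₂ = I₁ cos²(-58° − 22°) = 0.5 I₀ · cos²(80°) = 0.01508 I₀.
I₃ = I₂ cos²(-34° + 58°) = 0.01508 I₀ · cos²(24°) = 0.01258 I₀.
So 0.506 mW/cm² = 0.01258 I₀, giving I₀ = 0.506/0.01258 = 40.21 mW/cm².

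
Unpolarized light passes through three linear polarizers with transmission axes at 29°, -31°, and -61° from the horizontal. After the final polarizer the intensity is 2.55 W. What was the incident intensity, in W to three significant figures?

Unpolarized light through the first polarizer → I₁ = ½ I₀, now polarized at 29°.
I₂ = I₁ cos²(-31° − 29°) = 0.5 I₀ · cos²(60°) = 0.125 I₀.
I₃ = I₂ cos²(-61° + 31°) = 0.125 I₀ · cos²(30°) = 0.09375 I₀.
So 2.55 W = 0.09375 I₀, giving I₀ = 2.55/0.09375 = 27.2 W.

I₀ ≈ 27.2 W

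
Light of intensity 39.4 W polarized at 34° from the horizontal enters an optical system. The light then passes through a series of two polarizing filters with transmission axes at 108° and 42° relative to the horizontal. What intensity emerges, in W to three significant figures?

I ≈ 0.495 W

By Malus's law, I₁ = 39.4 W · cos²(74°) = 2.993 W.
I₂ = I₁ · cos²(66°) = 2.993 · 0.1654 = 0.4952 W.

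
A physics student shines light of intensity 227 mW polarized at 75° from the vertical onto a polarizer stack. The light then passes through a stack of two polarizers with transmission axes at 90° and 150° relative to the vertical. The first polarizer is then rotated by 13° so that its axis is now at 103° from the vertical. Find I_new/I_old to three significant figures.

I_new/I_old ≈ 1.55

Before rotation:
I₁ = I₀ cos²(90° − 75°) = I₀ cos²(15°) = 0.933 I₀.
I₂ = I₁ cos²(150° − 90°) = 0.933 I₀ · cos²(60°) = 0.2333 I₀.
After rotation:
I₁ = I₀ cos²(103° − 75°) = I₀ cos²(28°) = 0.7796 I₀.
I₂ = I₁ cos²(150° − 103°) = 0.7796 I₀ · cos²(47°) = 0.3626 I₀.
Ratio = 0.3626 / 0.2333 = 1.555.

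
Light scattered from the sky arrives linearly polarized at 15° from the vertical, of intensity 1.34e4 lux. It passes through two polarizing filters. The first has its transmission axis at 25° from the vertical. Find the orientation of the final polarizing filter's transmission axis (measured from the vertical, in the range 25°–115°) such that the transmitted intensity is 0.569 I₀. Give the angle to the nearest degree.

θ ≈ 65°

By Malus's law, I₁ = I₀ cos²(25° − 15°) = I₀ cos²(10°) = 0.9698 I₀.
Need I₂/I₀ = 0.569, so cos²(θ − 25°) = 0.569 / 0.9698 = 0.5867.
θ − 25° = arccos(√0.5867) = 40.0°, giving θ ≈ 25 + 40.0 = 65.0°.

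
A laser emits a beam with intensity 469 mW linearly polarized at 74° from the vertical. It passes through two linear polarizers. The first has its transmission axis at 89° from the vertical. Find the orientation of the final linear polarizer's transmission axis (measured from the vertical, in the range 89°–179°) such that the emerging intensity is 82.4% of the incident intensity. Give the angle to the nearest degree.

θ ≈ 109°

I₁ = I₀ cos²(89° − 74°) = I₀ cos²(15°) = 0.933 I₀.
Need I₂/I₀ = 0.824, so cos²(θ − 89°) = 0.824 / 0.933 = 0.8832.
θ − 89° = arccos(√0.8832) = 20.0°, giving θ ≈ 89 + 20.0 = 109.0°.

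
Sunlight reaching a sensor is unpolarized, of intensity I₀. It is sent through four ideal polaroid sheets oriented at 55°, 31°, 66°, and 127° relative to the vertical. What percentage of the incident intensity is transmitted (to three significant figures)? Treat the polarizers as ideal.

≈ 6.58%

Unpolarized light through the first polarizer → I₁ = ½ I₀, now polarized at 55°.
I₂ = I₁ cos²(31° − 55°) = 0.5 I₀ · cos²(24°) = 0.4173 I₀.
I₃ = I₂ cos²(66° − 31°) = 0.4173 I₀ · cos²(35°) = 0.28 I₀.
I₄ = I₃ cos²(127° − 66°) = 0.28 I₀ · cos²(61°) = 0.06581 I₀.
That is 6.581% of the incident intensity.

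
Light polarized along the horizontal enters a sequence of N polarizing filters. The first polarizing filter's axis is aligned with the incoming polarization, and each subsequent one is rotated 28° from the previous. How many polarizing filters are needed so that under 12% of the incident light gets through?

N = 10

First polarizer is aligned with the polarization: full transmission.
Each further stage multiplies by cos²(28°) = 0.7796.
After N polarizers: T = 0.7796^(N−1). Require T < 0.12 ⇒ N−1 > ln(0.12)/ln(0.7796) = 8.52, so N−1 ≥ 9 and N = 10.
Check: N=10 gives T = 0.1064 < 0.12; N=9 gives T = 0.1364.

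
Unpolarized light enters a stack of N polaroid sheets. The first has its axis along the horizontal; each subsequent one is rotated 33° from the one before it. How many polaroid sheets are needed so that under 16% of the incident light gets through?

First polarizer halves the unpolarized light: factor 1/2.
Each further stage multiplies by cos²(33°) = 0.7034.
After N polarizers: T = 0.5·0.7034^(N−1). Require T < 0.16 ⇒ N−1 > ln(0.16/0.5)/ln(0.7034) = 3.24, so N−1 ≥ 4 and N = 5.
Check: N=5 gives T = 0.1224 < 0.16; N=4 gives T = 0.174.

N = 5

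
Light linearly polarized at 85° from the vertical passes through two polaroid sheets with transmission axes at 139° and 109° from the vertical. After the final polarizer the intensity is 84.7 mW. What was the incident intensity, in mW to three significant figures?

By Malus's law, I₁ = I₀ cos²(139° − 85°) = I₀ cos²(54°) = 0.3455 I₀.
I₂ = I₁ cos²(109° − 139°) = 0.3455 I₀ · cos²(30°) = 0.2591 I₀.
So 84.7 mW = 0.2591 I₀, giving I₀ = 84.7/0.2591 = 326.9 mW.

I₀ ≈ 327 mW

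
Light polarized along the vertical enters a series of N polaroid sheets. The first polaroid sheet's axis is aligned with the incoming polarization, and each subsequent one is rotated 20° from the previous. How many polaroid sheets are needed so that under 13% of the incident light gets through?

N = 18

First polarizer is aligned with the polarization: full transmission.
Each further stage multiplies by cos²(20°) = 0.883.
After N polarizers: T = 0.883^(N−1). Require T < 0.13 ⇒ N−1 > ln(0.13)/ln(0.883) = 16.40, so N−1 ≥ 17 and N = 18.
Check: N=18 gives T = 0.1206 < 0.13; N=17 gives T = 0.1366.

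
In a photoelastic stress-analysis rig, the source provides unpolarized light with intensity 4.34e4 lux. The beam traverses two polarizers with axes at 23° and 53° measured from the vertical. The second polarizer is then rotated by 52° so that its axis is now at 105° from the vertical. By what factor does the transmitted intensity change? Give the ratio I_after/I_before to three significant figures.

Before rotation:
Unpolarized light through the first polarizer → I₁ = ½ I₀, now polarized at 23°.
I₂ = I₁ cos²(53° − 23°) = 0.5 I₀ · cos²(30°) = 0.375 I₀.
After rotation:
Unpolarized light through the first polarizer → I₁ = ½ I₀, now polarized at 23°.
I₂ = I₁ cos²(105° − 23°) = 0.5 I₀ · cos²(82°) = 0.009685 I₀.
Ratio = 0.009685 / 0.375 = 0.02583.

I_new/I_old ≈ 0.0258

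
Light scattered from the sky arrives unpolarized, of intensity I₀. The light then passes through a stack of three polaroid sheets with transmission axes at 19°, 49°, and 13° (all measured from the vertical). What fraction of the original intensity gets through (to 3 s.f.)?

Unpolarized light through the first polarizer → I₁ = ½ I₀, now polarized at 19°.
I₂ = I₁ cos²(49° − 19°) = 0.5 I₀ · cos²(30°) = 0.375 I₀.
I₃ = I₂ cos²(13° − 49°) = 0.375 I₀ · cos²(36°) = 0.2454 I₀.
Transmitted fraction = 0.2454.

≈ 0.245 I₀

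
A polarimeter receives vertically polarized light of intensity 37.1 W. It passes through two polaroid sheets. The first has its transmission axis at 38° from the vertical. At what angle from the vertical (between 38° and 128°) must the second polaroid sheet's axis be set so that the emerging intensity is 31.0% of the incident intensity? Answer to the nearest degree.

θ ≈ 83°

By Malus's law, I₁ = I₀ cos²(38° − 0°) = I₀ cos²(38°) = 0.621 I₀.
Need I₂/I₀ = 0.31, so cos²(θ − 38°) = 0.31 / 0.621 = 0.4992.
θ − 38° = arccos(√0.4992) = 45.0°, giving θ ≈ 38 + 45.0 = 83.0°.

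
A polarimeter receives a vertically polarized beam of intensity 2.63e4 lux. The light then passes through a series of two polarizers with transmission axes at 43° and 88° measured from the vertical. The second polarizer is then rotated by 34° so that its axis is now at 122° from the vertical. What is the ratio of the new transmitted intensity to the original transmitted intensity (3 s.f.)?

Before rotation:
I₁ = I₀ cos²(43° − 0°) = I₀ cos²(43°) = 0.5349 I₀.
I₂ = I₁ cos²(88° − 43°) = 0.5349 I₀ · cos²(45°) = 0.2674 I₀.
After rotation:
I₁ = I₀ cos²(43° − 0°) = I₀ cos²(43°) = 0.5349 I₀.
I₂ = I₁ cos²(122° − 43°) = 0.5349 I₀ · cos²(79°) = 0.01947 I₀.
Ratio = 0.01947 / 0.2674 = 0.07282.

I_new/I_old ≈ 0.0728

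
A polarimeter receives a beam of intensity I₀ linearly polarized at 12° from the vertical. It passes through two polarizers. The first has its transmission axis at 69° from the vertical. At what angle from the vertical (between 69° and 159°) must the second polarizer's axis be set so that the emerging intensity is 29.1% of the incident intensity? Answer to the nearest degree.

By Malus's law, I₁ = I₀ cos²(69° − 12°) = I₀ cos²(57°) = 0.2966 I₀.
Need I₂/I₀ = 0.291, so cos²(θ − 69°) = 0.291 / 0.2966 = 0.981.
θ − 69° = arccos(√0.981) = 7.9°, giving θ ≈ 69 + 7.9 = 76.9°.

θ ≈ 77°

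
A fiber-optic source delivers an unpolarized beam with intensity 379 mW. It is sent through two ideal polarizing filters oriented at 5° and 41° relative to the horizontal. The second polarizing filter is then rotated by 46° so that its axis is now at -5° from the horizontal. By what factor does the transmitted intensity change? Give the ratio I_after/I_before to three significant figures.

Before rotation:
Unpolarized light through the first polarizer → I₁ = ½ I₀, now polarized at 5°.
I₂ = I₁ cos²(41° − 5°) = 0.5 I₀ · cos²(36°) = 0.3273 I₀.
After rotation:
Unpolarized light through the first polarizer → I₁ = ½ I₀, now polarized at 5°.
I₂ = I₁ cos²(-5° − 5°) = 0.5 I₀ · cos²(10°) = 0.4849 I₀.
Ratio = 0.4849 / 0.3273 = 1.482.

I_new/I_old ≈ 1.48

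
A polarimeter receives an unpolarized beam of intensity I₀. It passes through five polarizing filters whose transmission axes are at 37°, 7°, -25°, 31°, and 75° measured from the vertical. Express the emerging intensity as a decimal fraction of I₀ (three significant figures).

Unpolarized light through the first polarizer → I₁ = ½ I₀, now polarized at 37°.
I₂ = I₁ cos²(7° − 37°) = 0.5 I₀ · cos²(30°) = 0.375 I₀.
I₃ = I₂ cos²(-25° − 7°) = 0.375 I₀ · cos²(32°) = 0.2697 I₀.
I₄ = I₃ cos²(31° + 25°) = 0.2697 I₀ · cos²(56°) = 0.08433 I₀.
I₅ = I₄ cos²(75° − 31°) = 0.08433 I₀ · cos²(44°) = 0.04364 I₀.
Transmitted fraction = 0.04364.

≈ 0.0436 I₀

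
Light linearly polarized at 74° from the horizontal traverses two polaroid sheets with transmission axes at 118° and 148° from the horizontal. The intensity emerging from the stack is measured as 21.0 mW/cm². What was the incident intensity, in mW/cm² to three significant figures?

I₁ = I₀ cos²(118° − 74°) = I₀ cos²(44°) = 0.5174 I₀.
I₂ = I₁ cos²(148° − 118°) = 0.5174 I₀ · cos²(30°) = 0.3881 I₀.
So 21.0 mW/cm² = 0.3881 I₀, giving I₀ = 21.0/0.3881 = 54.11 mW/cm².

I₀ ≈ 54.1 mW/cm²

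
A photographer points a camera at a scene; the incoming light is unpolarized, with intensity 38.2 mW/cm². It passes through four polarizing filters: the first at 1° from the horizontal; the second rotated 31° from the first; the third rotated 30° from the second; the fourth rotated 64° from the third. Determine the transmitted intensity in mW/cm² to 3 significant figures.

I ≈ 2.02 mW/cm²

Unpolarized light through the first polarizer → I₁ = 38.2 mW/cm²/2 = 19.1 mW/cm², polarized at 1°.
I₂ = I₁ · cos²(31°) = 19.1 · 0.7347 = 14.03 mW/cm².
I₃ = I₂ · cos²(30°) = 14.03 · 0.75 = 10.53 mW/cm².
I₄ = I₃ · cos²(64°) = 10.53 · 0.1922 = 2.023 mW/cm².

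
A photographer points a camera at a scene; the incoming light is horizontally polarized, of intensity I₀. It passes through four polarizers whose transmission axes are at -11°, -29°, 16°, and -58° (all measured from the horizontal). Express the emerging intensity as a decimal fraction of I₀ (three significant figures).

≈ 0.0331 I₀

By Malus's law, I₁ = I₀ cos²(-11° − 0°) = I₀ cos²(11°) = 0.9636 I₀.
I₂ = I₁ cos²(-29° + 11°) = 0.9636 I₀ · cos²(18°) = 0.8716 I₀.
I₃ = I₂ cos²(16° + 29°) = 0.8716 I₀ · cos²(45°) = 0.4358 I₀.
I₄ = I₃ cos²(-58° − 16°) = 0.4358 I₀ · cos²(74°) = 0.03311 I₀.
Transmitted fraction = 0.03311.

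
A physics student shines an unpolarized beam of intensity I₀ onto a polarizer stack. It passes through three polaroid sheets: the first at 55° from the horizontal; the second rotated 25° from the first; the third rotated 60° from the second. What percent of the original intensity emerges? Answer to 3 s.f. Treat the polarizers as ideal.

Unpolarized light through the first polarizer → I₁ = ½ I₀, now polarized at 55°.
I₂ = I₁ cos²(25°) = 0.5 · 0.8214 I₀ = 0.4107 I₀.
I₃ = I₂ cos²(60°) = 0.4107 · 0.25 I₀ = 0.1027 I₀.
That is 10.27% of the incident intensity.

≈ 10.3%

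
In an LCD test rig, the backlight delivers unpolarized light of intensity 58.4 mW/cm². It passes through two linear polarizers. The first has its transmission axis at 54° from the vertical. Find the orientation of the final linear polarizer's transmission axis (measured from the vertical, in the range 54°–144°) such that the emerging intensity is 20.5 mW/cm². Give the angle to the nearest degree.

Unpolarized light through the first polarizer → I₁ = ½ I₀, now polarized at 54°.
Target fraction: 20.5 / 58.4 mW/cm² = 0.351 of I₀.
Need I₂/I₀ = 0.351, so cos²(θ − 54°) = 0.351 / 0.5 = 0.7021.
θ − 54° = arccos(√0.7021) = 33.1°, giving θ ≈ 54 + 33.1 = 87.1°.

θ ≈ 87°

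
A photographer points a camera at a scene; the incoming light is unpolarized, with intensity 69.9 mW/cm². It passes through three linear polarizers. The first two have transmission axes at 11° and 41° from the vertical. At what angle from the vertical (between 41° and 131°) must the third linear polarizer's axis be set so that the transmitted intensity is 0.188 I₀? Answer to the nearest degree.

Unpolarized light through the first polarizer → I₁ = ½ I₀, now polarized at 11°.
I₂ = I₁ cos²(41° − 11°) = 0.5 I₀ · cos²(30°) = 0.375 I₀.
Need I₃/I₀ = 0.188, so cos²(θ − 41°) = 0.188 / 0.375 = 0.5013.
θ − 41° = arccos(√0.5013) = 44.9°, giving θ ≈ 41 + 44.9 = 85.9°.

θ ≈ 86°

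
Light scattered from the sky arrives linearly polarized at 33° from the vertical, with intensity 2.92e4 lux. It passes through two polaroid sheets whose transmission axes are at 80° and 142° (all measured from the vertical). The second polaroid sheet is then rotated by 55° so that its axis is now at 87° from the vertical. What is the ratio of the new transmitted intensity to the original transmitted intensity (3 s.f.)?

Before rotation:
I₁ = I₀ cos²(80° − 33°) = I₀ cos²(47°) = 0.4651 I₀.
I₂ = I₁ cos²(142° − 80°) = 0.4651 I₀ · cos²(62°) = 0.1025 I₀.
After rotation:
I₁ = I₀ cos²(80° − 33°) = I₀ cos²(47°) = 0.4651 I₀.
I₂ = I₁ cos²(87° − 80°) = 0.4651 I₀ · cos²(7°) = 0.4582 I₀.
Ratio = 0.4582 / 0.1025 = 4.47.

I_new/I_old ≈ 4.47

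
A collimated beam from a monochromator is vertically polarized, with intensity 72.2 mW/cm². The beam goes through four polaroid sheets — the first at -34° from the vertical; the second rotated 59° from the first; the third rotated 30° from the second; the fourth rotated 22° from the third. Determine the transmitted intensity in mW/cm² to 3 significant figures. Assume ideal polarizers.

I₁ = 72.2 mW/cm² · cos²(34°) = 49.62 mW/cm².
I₂ = I₁ · cos²(59°) = 49.62 · 0.2653 = 13.16 mW/cm².
I₃ = I₂ · cos²(30°) = 13.16 · 0.75 = 9.872 mW/cm².
I₄ = I₃ · cos²(22°) = 9.872 · 0.8597 = 8.487 mW/cm².

I ≈ 8.49 mW/cm²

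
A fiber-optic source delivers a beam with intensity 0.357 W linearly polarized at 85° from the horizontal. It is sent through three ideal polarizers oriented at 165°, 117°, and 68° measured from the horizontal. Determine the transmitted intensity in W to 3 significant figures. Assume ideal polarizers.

I ≈ 0.00207 W

I₁ = 0.357 W · cos²(80°) = 0.01076 W.
I₂ = I₁ · cos²(48°) = 0.01076 · 0.4477 = 0.00482 W.
I₃ = I₂ · cos²(49°) = 0.00482 · 0.4304 = 0.002075 W.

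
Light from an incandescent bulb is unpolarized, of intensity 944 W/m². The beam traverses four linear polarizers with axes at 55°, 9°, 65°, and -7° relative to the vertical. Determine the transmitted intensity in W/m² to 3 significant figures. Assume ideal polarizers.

I ≈ 6.80 W/m²

Unpolarized light through the first polarizer → I₁ = 944 W/m²/2 = 472 W/m², polarized at 55°.
I₂ = I₁ · cos²(46°) = 472 · 0.4826 = 227.8 W/m².
I₃ = I₂ · cos²(56°) = 227.8 · 0.3127 = 71.22 W/m².
I₄ = I₃ · cos²(72°) = 71.22 · 0.09549 = 6.801 W/m².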